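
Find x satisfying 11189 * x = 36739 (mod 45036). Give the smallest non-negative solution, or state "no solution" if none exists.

10895

First find gcd(11189, 45036):
45036 = 4·11189 + 280
11189 = 39·280 + 269
280 = 1·269 + 11
269 = 24·11 + 5
11 = 2·5 + 1
5 = 5·1 + 0
gcd = 1, so a unique solution mod 45036 exists.
Back-substitute for the Bézout coefficients:
1 = 11 − 2·5
1 = −2·269 + 49·11
1 = 49·280 − 51·269
1 = −51·11189 + 2038·280
1 = 2038·45036 − 8203·11189
So 11189·(-8203) ≡ 1 (mod 45036), giving 11189⁻¹ ≡ 36833.
x ≡ 11189⁻¹·36739 ≡ 36833·36739 ≡ 10895 (mod 45036).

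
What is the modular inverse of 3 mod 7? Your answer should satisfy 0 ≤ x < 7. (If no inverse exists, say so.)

5

Extended Euclidean algorithm:
7 = 2*3 + 1
3 = 3*1 + 0
The gcd is 1. Working backward:
1 = 7 − 2·3
So 3·(-2) ≡ 1 (mod 7), and -2 ≡ 5 (mod 7).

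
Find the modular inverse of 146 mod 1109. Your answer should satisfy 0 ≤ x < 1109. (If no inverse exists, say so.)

Apply the Euclidean algorithm to 1109 and 146:
1109 = 7*146 + 87
146 = 1*87 + 59
87 = 1*59 + 28
59 = 2*28 + 3
28 = 9*3 + 1
3 = 3*1 + 0
Since gcd(146, 1109) = 1, back-substitute to write 1 as a combination:
1 = 28 − 9·3
1 = −9·59 + 19·28
1 = 19·87 − 28·59
1 = −28·146 + 47·87
1 = 47·1109 − 357·146
Thus 146·(-357) ≡ 1 (mod 1109); reducing, -357 mod 1109 = 752.

752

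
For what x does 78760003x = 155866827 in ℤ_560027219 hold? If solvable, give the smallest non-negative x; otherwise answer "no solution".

First find gcd(78760003, 560027219):
560027219 = 7×78760003 + 8707198
78760003 = 9×8707198 + 395221
8707198 = 22×395221 + 12336
395221 = 32×12336 + 469
12336 = 26×469 + 142
469 = 3×142 + 43
142 = 3×43 + 13
43 = 3×13 + 4
13 = 3×4 + 1
4 = 4×1 + 0
gcd = 1, so a unique solution mod 560027219 exists.
Back-substitute for the Bézout coefficients:
1 = 13 − 3·4
1 = −3·43 + 10·13
1 = 10·142 − 33·43
1 = −33·469 + 109·142
1 = 109·12336 − 2867·469
1 = −2867·395221 + 91853·12336
1 = 91853·8707198 − 2023633·395221
1 = −2023633·78760003 + 18304550·8707198
1 = 18304550·560027219 − 130155483·78760003
So 78760003·(-130155483) ≡ 1 (mod 560027219), giving 78760003⁻¹ ≡ 429871736.
x ≡ 78760003⁻¹·155866827 ≡ 429871736·155866827 ≡ 13309593 (mod 560027219).

13309593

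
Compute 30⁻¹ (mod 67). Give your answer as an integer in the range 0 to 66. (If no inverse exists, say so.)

gcd(67, 30) by repeated division:
67 = 2×30 + 7
30 = 4×7 + 2
7 = 3×2 + 1
2 = 2×1 + 0
The gcd is 1. Working backward:
1 = 7 − 3·2
1 = −3·30 + 13·7
1 = 13·67 − 29·30
So 30·(-29) ≡ 1 (mod 67), and -29 ≡ 38 (mod 67).

38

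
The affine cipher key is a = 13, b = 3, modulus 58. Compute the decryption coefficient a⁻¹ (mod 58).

Extended Euclidean algorithm:
58 = 4*13 + 6
13 = 2*6 + 1
6 = 6*1 + 0
The gcd is 1. Working backward:
1 = 13 − 2·6
1 = −2·58 + 9·13
So 13·9 ≡ 1 (mod 58).

9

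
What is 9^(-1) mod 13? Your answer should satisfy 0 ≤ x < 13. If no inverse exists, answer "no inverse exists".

3

Run Euclid on (13, 9):
13 = 1·9 + 4
9 = 2·4 + 1
4 = 4·1 + 0
The gcd is 1. Working backward:
1 = 9 − 2·4
1 = −2·13 + 3·9
So 9·3 ≡ 1 (mod 13).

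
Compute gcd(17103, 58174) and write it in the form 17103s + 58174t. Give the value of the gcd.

1

Apply Euclid's algorithm to 58174 and 17103:
58174 = 3·17103 + 6865
17103 = 2·6865 + 3373
6865 = 2·3373 + 119
3373 = 28·119 + 41
119 = 2·41 + 37
41 = 1·37 + 4
37 = 9·4 + 1
4 = 4·1 + 0
gcd(17103, 58174) = 1.
Working backward:
1 = 37 − 9·4
1 = −9·41 + 10·37
1 = 10·119 − 29·41
1 = −29·3373 + 822·119
1 = 822·6865 − 1673·3373
1 = −1673·17103 + 4168·6865
1 = 4168·58174 − 14177·17103
So 1 = (4168)·58174 + (-14177)·17103.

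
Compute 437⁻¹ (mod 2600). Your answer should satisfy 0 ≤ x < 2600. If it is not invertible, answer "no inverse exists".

1773

Apply the Euclidean algorithm to 2600 and 437:
2600 = 5×437 + 415
437 = 1×415 + 22
415 = 18×22 + 19
22 = 1×19 + 3
19 = 6×3 + 1
3 = 3×1 + 0
Since gcd(437, 2600) = 1, back-substitute to write 1 as a combination:
1 = 19 − 6·3
1 = −6·22 + 7·19
1 = 7·415 − 132·22
1 = −132·437 + 139·415
1 = 139·2600 − 827·437
So 437·(-827) ≡ 1 (mod 2600), and -827 ≡ 1773 (mod 2600).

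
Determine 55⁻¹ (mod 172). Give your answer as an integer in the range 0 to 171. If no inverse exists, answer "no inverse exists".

gcd(172, 55) by repeated division:
172 = 3·55 + 7
55 = 7·7 + 6
7 = 1·6 + 1
6 = 6·1 + 0
gcd = 1, so the inverse exists. Back-substitute:
1 = 7 − 6
1 = −55 + 8·7
1 = 8·172 − 25·55
Hence 55⁻¹ ≡ -25 ≡ 147 (mod 172).

147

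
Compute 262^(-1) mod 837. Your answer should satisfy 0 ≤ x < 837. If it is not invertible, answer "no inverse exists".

Apply the Euclidean algorithm to 837 and 262:
837 = 3×262 + 51
262 = 5×51 + 7
51 = 7×7 + 2
7 = 3×2 + 1
2 = 2×1 + 0
Since gcd(262, 837) = 1, back-substitute to write 1 as a combination:
1 = 7 − 3·2
1 = −3·51 + 22·7
1 = 22·262 − 113·51
1 = −113·837 + 361·262
So 262·361 ≡ 1 (mod 837).

361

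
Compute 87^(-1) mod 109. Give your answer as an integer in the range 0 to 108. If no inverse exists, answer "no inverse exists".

104

Run Euclid on (109, 87):
109 = 1·87 + 22
87 = 3·22 + 21
22 = 1·21 + 1
21 = 21·1 + 0
Since gcd(87, 109) = 1, back-substitute to write 1 as a combination:
1 = 22 − 21
1 = −87 + 4·22
1 = 4·109 − 5·87
Thus 87·(-5) ≡ 1 (mod 109); reducing, -5 mod 109 = 104.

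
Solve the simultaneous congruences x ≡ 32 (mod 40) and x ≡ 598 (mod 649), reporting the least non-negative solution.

17472

Write x = 32 + 40·k. Then 40·k ≡ 598 − 32 ≡ 566 (mod 649).
Need 40⁻¹ mod 649. Extended Euclid on (649, 40):
649 = 16*40 + 9
40 = 4*9 + 4
9 = 2*4 + 1
4 = 4*1 + 0
Back-substitute:
1 = 9 − 2·4
1 = −2·40 + 9·9
1 = 9·649 − 146·40
40⁻¹ ≡ 503 (mod 649), so k ≡ 503·566 ≡ 436 (mod 649).
x = 32 + 40·436 = 17472.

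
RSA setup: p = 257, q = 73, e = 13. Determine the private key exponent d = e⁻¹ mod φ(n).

9925

φ(n) = (p−1)(q−1) = 256·72 = 18432.
Need d with 13·d ≡ 1 (mod 18432). Apply the extended Euclidean algorithm:
18432 = 1417×13 + 11
13 = 1×11 + 2
11 = 5×2 + 1
2 = 2×1 + 0
Back-substitute:
1 = 11 − 5·2
1 = −5·13 + 6·11
1 = 6·18432 − 8507·13
So 13·(-8507) ≡ 1 (mod 18432), hence d ≡ -8507 ≡ 9925 (mod 18432).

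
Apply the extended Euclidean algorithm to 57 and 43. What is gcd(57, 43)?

1

Apply Euclid's algorithm to 57 and 43:
57 = 1*43 + 14
43 = 3*14 + 1
14 = 14*1 + 0
gcd(57, 43) = 1.
Working backward:
1 = 43 − 3·14
1 = −3·57 + 4·43
So 1 = (-3)·57 + (4)·43.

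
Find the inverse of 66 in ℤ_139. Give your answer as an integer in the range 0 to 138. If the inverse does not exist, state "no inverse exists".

Run Euclid on (139, 66):
139 = 2*66 + 7
66 = 9*7 + 3
7 = 2*3 + 1
3 = 3*1 + 0
Since gcd(66, 139) = 1, back-substitute to write 1 as a combination:
1 = 7 − 2·3
1 = −2·66 + 19·7
1 = 19·139 − 40·66
Hence 66⁻¹ ≡ -40 ≡ 99 (mod 139).

99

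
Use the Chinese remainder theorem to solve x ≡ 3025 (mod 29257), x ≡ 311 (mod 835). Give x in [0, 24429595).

Write x = 3025 + 29257·k. Then 29257·k ≡ 311 − 3025 ≡ 626 (mod 835).
Need 29257⁻¹ mod 835. Extended Euclid on (835, 32):
835 = 26*32 + 3
32 = 10*3 + 2
3 = 1*2 + 1
2 = 2*1 + 0
Back-substitute:
1 = 3 − 2
1 = −32 + 11·3
1 = 11·835 − 287·32
29257⁻¹ ≡ 548 (mod 835), so k ≡ 548·626 ≡ 698 (mod 835).
x = 3025 + 29257·698 = 20424411.

20424411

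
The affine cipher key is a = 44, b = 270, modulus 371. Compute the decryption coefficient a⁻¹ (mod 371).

312

gcd(371, 44) by repeated division:
371 = 8·44 + 19
44 = 2·19 + 6
19 = 3·6 + 1
6 = 6·1 + 0
Since gcd(44, 371) = 1, back-substitute to write 1 as a combination:
1 = 19 − 3·6
1 = −3·44 + 7·19
1 = 7·371 − 59·44
Thus 44·(-59) ≡ 1 (mod 371); reducing, -59 mod 371 = 312.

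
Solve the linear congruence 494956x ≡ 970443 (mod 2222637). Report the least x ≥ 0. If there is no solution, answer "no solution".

First find gcd(494956, 2222637):
2222637 = 4×494956 + 242813
494956 = 2×242813 + 9330
242813 = 26×9330 + 233
9330 = 40×233 + 10
233 = 23×10 + 3
10 = 3×3 + 1
3 = 3×1 + 0
gcd = 1, so a unique solution mod 2222637 exists.
Back-substitute for the Bézout coefficients:
1 = 10 − 3·3
1 = −3·233 + 70·10
1 = 70·9330 − 2803·233
1 = −2803·242813 + 72948·9330
1 = 72948·494956 − 148699·242813
1 = −148699·2222637 + 667744·494956
So 494956·(667744) ≡ 1 (mod 2222637), giving 494956⁻¹ ≡ 667744.
x ≡ 494956⁻¹·970443 ≡ 667744·970443 ≡ 2118516 (mod 2222637).

2118516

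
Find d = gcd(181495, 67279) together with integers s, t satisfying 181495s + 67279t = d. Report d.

1

Repeated division:
181495 = 2*67279 + 46937
67279 = 1*46937 + 20342
46937 = 2*20342 + 6253
20342 = 3*6253 + 1583
6253 = 3*1583 + 1504
1583 = 1*1504 + 79
1504 = 19*79 + 3
79 = 26*3 + 1
3 = 3*1 + 0
gcd(181495, 67279) = 1.
Working backward:
1 = 79 − 26·3
1 = −26·1504 + 495·79
1 = 495·1583 − 521·1504
1 = −521·6253 + 2058·1583
1 = 2058·20342 − 6695·6253
1 = −6695·46937 + 15448·20342
1 = 15448·67279 − 22143·46937
1 = −22143·181495 + 59734·67279
So 1 = (-22143)·181495 + (59734)·67279.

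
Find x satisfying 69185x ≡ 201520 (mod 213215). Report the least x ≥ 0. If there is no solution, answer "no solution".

37413

First find gcd(69185, 213215):
213215 = 3·69185 + 5660
69185 = 12·5660 + 1265
5660 = 4·1265 + 600
1265 = 2·600 + 65
600 = 9·65 + 15
65 = 4·15 + 5
15 = 3·5 + 0
gcd = 5 and 5 | 201520, so solutions exist. Divide through by 5: 13837x ≡ 40304 (mod 42643).
Now find 13837⁻¹ mod 42643:
42643 = 3*13837 + 1132
13837 = 12*1132 + 253
1132 = 4*253 + 120
253 = 2*120 + 13
120 = 9*13 + 3
13 = 4*3 + 1
3 = 3*1 + 0
Back-substitute:
1 = 13 − 4·3
1 = −4·120 + 37·13
1 = 37·253 − 78·120
1 = −78·1132 + 349·253
1 = 349·13837 − 4266·1132
1 = −4266·42643 + 13147·13837
So 13837⁻¹ ≡ 13147 (mod 42643).
Then x ≡ 13147·40304 ≡ 37413 (mod 42643); the smallest non-negative solution is x = 37413.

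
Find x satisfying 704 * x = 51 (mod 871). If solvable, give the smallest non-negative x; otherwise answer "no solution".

370

First find gcd(704, 871):
871 = 1·704 + 167
704 = 4·167 + 36
167 = 4·36 + 23
36 = 1·23 + 13
23 = 1·13 + 10
13 = 1·10 + 3
10 = 3·3 + 1
3 = 3·1 + 0
gcd = 1, so a unique solution mod 871 exists.
Back-substitute for the Bézout coefficients:
1 = 10 − 3·3
1 = −3·13 + 4·10
1 = 4·23 − 7·13
1 = −7·36 + 11·23
1 = 11·167 − 51·36
1 = −51·704 + 215·167
1 = 215·871 − 266·704
So 704·(-266) ≡ 1 (mod 871), giving 704⁻¹ ≡ 605.
x ≡ 704⁻¹·51 ≡ 605·51 ≡ 370 (mod 871).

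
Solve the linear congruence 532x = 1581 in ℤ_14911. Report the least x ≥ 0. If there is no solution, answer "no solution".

First find gcd(532, 14911):
14911 = 28×532 + 15
532 = 35×15 + 7
15 = 2×7 + 1
7 = 7×1 + 0
gcd = 1, so a unique solution mod 14911 exists.
Back-substitute for the Bézout coefficients:
1 = 15 − 2·7
1 = −2·532 + 71·15
1 = 71·14911 − 1990·532
So 532·(-1990) ≡ 1 (mod 14911), giving 532⁻¹ ≡ 12921.
x ≡ 532⁻¹·1581 ≡ 12921·1581 ≡ 31 (mod 14911).

31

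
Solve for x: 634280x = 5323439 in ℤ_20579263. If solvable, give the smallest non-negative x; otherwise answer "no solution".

First find gcd(634280, 20579263):
20579263 = 32·634280 + 282303
634280 = 2·282303 + 69674
282303 = 4·69674 + 3607
69674 = 19·3607 + 1141
3607 = 3·1141 + 184
1141 = 6·184 + 37
184 = 4·37 + 36
37 = 1·36 + 1
36 = 36·1 + 0
gcd = 1, so a unique solution mod 20579263 exists.
Back-substitute for the Bézout coefficients:
1 = 37 − 36
1 = −184 + 5·37
1 = 5·1141 − 31·184
1 = −31·3607 + 98·1141
1 = 98·69674 − 1893·3607
1 = −1893·282303 + 7670·69674
1 = 7670·634280 − 17233·282303
1 = −17233·20579263 + 559126·634280
So 634280·(559126) ≡ 1 (mod 20579263), giving 634280⁻¹ ≡ 559126.
x ≡ 634280⁻¹·5323439 ≡ 559126·5323439 ≡ 12029572 (mod 20579263).

12029572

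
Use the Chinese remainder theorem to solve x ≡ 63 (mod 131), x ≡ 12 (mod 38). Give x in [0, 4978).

4648

Write x = 63 + 131·k. Then 131·k ≡ 12 − 63 ≡ 25 (mod 38).
Need 131⁻¹ mod 38. Extended Euclid on (38, 17):
38 = 2*17 + 4
17 = 4*4 + 1
4 = 4*1 + 0
Back-substitute:
1 = 17 − 4·4
1 = −4·38 + 9·17
131⁻¹ ≡ 9 (mod 38), so k ≡ 9·25 ≡ 35 (mod 38).
x = 63 + 131·35 = 4648.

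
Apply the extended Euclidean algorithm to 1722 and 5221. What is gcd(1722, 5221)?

Apply Euclid's algorithm to 5221 and 1722:
5221 = 3×1722 + 55
1722 = 31×55 + 17
55 = 3×17 + 4
17 = 4×4 + 1
4 = 4×1 + 0
gcd(1722, 5221) = 1.
Back-substituting:
1 = 17 − 4·4
1 = −4·55 + 13·17
1 = 13·1722 − 407·55
1 = −407·5221 + 1234·1722
So 1 = (-407)·5221 + (1234)·1722.

1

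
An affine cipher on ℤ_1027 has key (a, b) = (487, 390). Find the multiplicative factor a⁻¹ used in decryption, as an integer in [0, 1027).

Run Euclid on (1027, 487):
1027 = 2*487 + 53
487 = 9*53 + 10
53 = 5*10 + 3
10 = 3*3 + 1
3 = 3*1 + 0
The gcd is 1. Working backward:
1 = 10 − 3·3
1 = −3·53 + 16·10
1 = 16·487 − 147·53
1 = −147·1027 + 310·487
So 487·310 ≡ 1 (mod 1027).

310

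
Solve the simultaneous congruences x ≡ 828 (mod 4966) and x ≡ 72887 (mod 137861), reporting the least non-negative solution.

Write x = 828 + 4966·k. Then 4966·k ≡ 72887 − 828 ≡ 72059 (mod 137861).
Need 4966⁻¹ mod 137861. Extended Euclid on (137861, 4966):
137861 = 27×4966 + 3779
4966 = 1×3779 + 1187
3779 = 3×1187 + 218
1187 = 5×218 + 97
218 = 2×97 + 24
97 = 4×24 + 1
24 = 24×1 + 0
Back-substitute:
1 = 97 − 4·24
1 = −4·218 + 9·97
1 = 9·1187 − 49·218
1 = −49·3779 + 156·1187
1 = 156·4966 − 205·3779
1 = −205·137861 + 5691·4966
4966⁻¹ ≡ 5691 (mod 137861), so k ≡ 5691·72059 ≡ 89155 (mod 137861).
x = 828 + 4966·89155 = 442744558.

442744558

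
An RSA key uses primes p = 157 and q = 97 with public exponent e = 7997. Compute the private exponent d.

10901

φ(n) = (p−1)(q−1) = 156·96 = 14976.
Need d with 7997·d ≡ 1 (mod 14976). Apply the extended Euclidean algorithm:
14976 = 1*7997 + 6979
7997 = 1*6979 + 1018
6979 = 6*1018 + 871
1018 = 1*871 + 147
871 = 5*147 + 136
147 = 1*136 + 11
136 = 12*11 + 4
11 = 2*4 + 3
4 = 1*3 + 1
3 = 3*1 + 0
Back-substitute:
1 = 4 − 3
1 = −11 + 3·4
1 = 3·136 − 37·11
1 = −37·147 + 40·136
1 = 40·871 − 237·147
1 = −237·1018 + 277·871
1 = 277·6979 − 1899·1018
1 = −1899·7997 + 2176·6979
1 = 2176·14976 − 4075·7997
So 7997·(-4075) ≡ 1 (mod 14976), hence d ≡ -4075 ≡ 10901 (mod 14976).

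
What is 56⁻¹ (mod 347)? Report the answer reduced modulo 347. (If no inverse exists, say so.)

Apply the Euclidean algorithm to 347 and 56:
347 = 6×56 + 11
56 = 5×11 + 1
11 = 11×1 + 0
Since gcd(56, 347) = 1, back-substitute to write 1 as a combination:
1 = 56 − 5·11
1 = −5·347 + 31·56
So 56·31 ≡ 1 (mod 347).

31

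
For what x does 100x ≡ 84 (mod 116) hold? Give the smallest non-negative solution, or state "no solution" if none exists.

2

First find gcd(100, 116):
116 = 1·100 + 16
100 = 6·16 + 4
16 = 4·4 + 0
gcd = 4 and 4 | 84, so solutions exist. Divide through by 4: 25x ≡ 21 (mod 29).
Now find 25⁻¹ mod 29:
29 = 1×25 + 4
25 = 6×4 + 1
4 = 4×1 + 0
Back-substitute:
1 = 25 − 6·4
1 = −6·29 + 7·25
So 25⁻¹ ≡ 7 (mod 29).
Then x ≡ 7·21 ≡ 2 (mod 29); the smallest non-negative solution is x = 2.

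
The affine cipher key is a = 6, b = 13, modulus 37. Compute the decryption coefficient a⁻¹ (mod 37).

31

Apply the Euclidean algorithm to 37 and 6:
37 = 6·6 + 1
6 = 6·1 + 0
gcd = 1, so the inverse exists. Back-substitute:
1 = 37 − 6·6
Hence 6⁻¹ ≡ -6 ≡ 31 (mod 37).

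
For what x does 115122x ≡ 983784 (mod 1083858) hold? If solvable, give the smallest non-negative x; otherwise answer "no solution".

14611

First find gcd(115122, 1083858):
1083858 = 9·115122 + 47760
115122 = 2·47760 + 19602
47760 = 2·19602 + 8556
19602 = 2·8556 + 2490
8556 = 3·2490 + 1086
2490 = 2·1086 + 318
1086 = 3·318 + 132
318 = 2·132 + 54
132 = 2·54 + 24
54 = 2·24 + 6
24 = 4·6 + 0
gcd = 6 and 6 | 983784, so solutions exist. Divide through by 6: 19187x ≡ 163964 (mod 180643).
Now find 19187⁻¹ mod 180643:
180643 = 9×19187 + 7960
19187 = 2×7960 + 3267
7960 = 2×3267 + 1426
3267 = 2×1426 + 415
1426 = 3×415 + 181
415 = 2×181 + 53
181 = 3×53 + 22
53 = 2×22 + 9
22 = 2×9 + 4
9 = 2×4 + 1
4 = 4×1 + 0
Back-substitute:
1 = 9 − 2·4
1 = −2·22 + 5·9
1 = 5·53 − 12·22
1 = −12·181 + 41·53
1 = 41·415 − 94·181
1 = −94·1426 + 323·415
1 = 323·3267 − 740·1426
1 = −740·7960 + 1803·3267
1 = 1803·19187 − 4346·7960
1 = −4346·180643 + 40917·19187
So 19187⁻¹ ≡ 40917 (mod 180643).
Then x ≡ 40917·163964 ≡ 14611 (mod 180643); the smallest non-negative solution is x = 14611.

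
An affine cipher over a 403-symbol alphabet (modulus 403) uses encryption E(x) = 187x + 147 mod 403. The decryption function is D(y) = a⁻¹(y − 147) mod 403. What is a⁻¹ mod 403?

125

Run Euclid on (403, 187):
403 = 2*187 + 29
187 = 6*29 + 13
29 = 2*13 + 3
13 = 4*3 + 1
3 = 3*1 + 0
Since gcd(187, 403) = 1, back-substitute to write 1 as a combination:
1 = 13 − 4·3
1 = −4·29 + 9·13
1 = 9·187 − 58·29
1 = −58·403 + 125·187
So 187·125 ≡ 1 (mod 403).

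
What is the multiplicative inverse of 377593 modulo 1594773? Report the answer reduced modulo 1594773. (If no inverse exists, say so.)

Extended Euclidean algorithm:
1594773 = 4*377593 + 84401
377593 = 4*84401 + 39989
84401 = 2*39989 + 4423
39989 = 9*4423 + 182
4423 = 24*182 + 55
182 = 3*55 + 17
55 = 3*17 + 4
17 = 4*4 + 1
4 = 4*1 + 0
The gcd is 1. Working backward:
1 = 17 − 4·4
1 = −4·55 + 13·17
1 = 13·182 − 43·55
1 = −43·4423 + 1045·182
1 = 1045·39989 − 9448·4423
1 = −9448·84401 + 19941·39989
1 = 19941·377593 − 89212·84401
1 = −89212·1594773 + 376789·377593
So 377593·376789 ≡ 1 (mod 1594773).

376789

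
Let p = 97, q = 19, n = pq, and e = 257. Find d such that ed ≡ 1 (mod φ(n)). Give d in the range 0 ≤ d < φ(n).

φ(n) = (p−1)(q−1) = 96·18 = 1728.
Need d with 257·d ≡ 1 (mod 1728). Apply the extended Euclidean algorithm:
1728 = 6×257 + 186
257 = 1×186 + 71
186 = 2×71 + 44
71 = 1×44 + 27
44 = 1×27 + 17
27 = 1×17 + 10
17 = 1×10 + 7
10 = 1×7 + 3
7 = 2×3 + 1
3 = 3×1 + 0
Back-substitute:
1 = 7 − 2·3
1 = −2·10 + 3·7
1 = 3·17 − 5·10
1 = −5·27 + 8·17
1 = 8·44 − 13·27
1 = −13·71 + 21·44
1 = 21·186 − 55·71
1 = −55·257 + 76·186
1 = 76·1728 − 511·257
So 257·(-511) ≡ 1 (mod 1728), hence d ≡ -511 ≡ 1217 (mod 1728).

1217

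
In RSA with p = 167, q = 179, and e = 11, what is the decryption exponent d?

φ(n) = (p−1)(q−1) = 166·178 = 29548.
Need d with 11·d ≡ 1 (mod 29548). Apply the extended Euclidean algorithm:
29548 = 2686·11 + 2
11 = 5·2 + 1
2 = 2·1 + 0
Back-substitute:
1 = 11 − 5·2
1 = −5·29548 + 13431·11
So 11·13431 ≡ 1 (mod 29548), hence d = 13431.

13431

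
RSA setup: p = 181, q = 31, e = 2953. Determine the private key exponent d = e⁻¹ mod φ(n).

2017

φ(n) = (p−1)(q−1) = 180·30 = 5400.
Need d with 2953·d ≡ 1 (mod 5400). Apply the extended Euclidean algorithm:
5400 = 1·2953 + 2447
2953 = 1·2447 + 506
2447 = 4·506 + 423
506 = 1·423 + 83
423 = 5·83 + 8
83 = 10·8 + 3
8 = 2·3 + 2
3 = 1·2 + 1
2 = 2·1 + 0
Back-substitute:
1 = 3 − 2
1 = −8 + 3·3
1 = 3·83 − 31·8
1 = −31·423 + 158·83
1 = 158·506 − 189·423
1 = −189·2447 + 914·506
1 = 914·2953 − 1103·2447
1 = −1103·5400 + 2017·2953
So 2953·2017 ≡ 1 (mod 5400), hence d = 2017.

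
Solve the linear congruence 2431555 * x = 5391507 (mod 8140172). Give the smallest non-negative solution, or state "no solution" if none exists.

5004677

First find gcd(2431555, 8140172):
8140172 = 3×2431555 + 845507
2431555 = 2×845507 + 740541
845507 = 1×740541 + 104966
740541 = 7×104966 + 5779
104966 = 18×5779 + 944
5779 = 6×944 + 115
944 = 8×115 + 24
115 = 4×24 + 19
24 = 1×19 + 5
19 = 3×5 + 4
5 = 1×4 + 1
4 = 4×1 + 0
gcd = 1, so a unique solution mod 8140172 exists.
Back-substitute for the Bézout coefficients:
1 = 5 − 4
1 = −19 + 4·5
1 = 4·24 − 5·19
1 = −5·115 + 24·24
1 = 24·944 − 197·115
1 = −197·5779 + 1206·944
1 = 1206·104966 − 21905·5779
1 = −21905·740541 + 154541·104966
1 = 154541·845507 − 176446·740541
1 = −176446·2431555 + 507433·845507
1 = 507433·8140172 − 1698745·2431555
So 2431555·(-1698745) ≡ 1 (mod 8140172), giving 2431555⁻¹ ≡ 6441427.
x ≡ 2431555⁻¹·5391507 ≡ 6441427·5391507 ≡ 5004677 (mod 8140172).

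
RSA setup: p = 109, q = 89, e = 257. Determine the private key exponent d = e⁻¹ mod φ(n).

3809

φ(n) = (p−1)(q−1) = 108·88 = 9504.
Need d with 257·d ≡ 1 (mod 9504). Apply the extended Euclidean algorithm:
9504 = 36·257 + 252
257 = 1·252 + 5
252 = 50·5 + 2
5 = 2·2 + 1
2 = 2·1 + 0
Back-substitute:
1 = 5 − 2·2
1 = −2·252 + 101·5
1 = 101·257 − 103·252
1 = −103·9504 + 3809·257
So 257·3809 ≡ 1 (mod 9504), hence d = 3809.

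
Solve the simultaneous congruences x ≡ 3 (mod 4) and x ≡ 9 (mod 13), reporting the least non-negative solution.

35

Write x = 3 + 4·k. Then 4·k ≡ 9 − 3 ≡ 6 (mod 13).
Need 4⁻¹ mod 13. Extended Euclid on (13, 4):
13 = 3*4 + 1
4 = 4*1 + 0
Back-substitute:
1 = 13 − 3·4
4⁻¹ ≡ 10 (mod 13), so k ≡ 10·6 ≡ 8 (mod 13).
x = 3 + 4·8 = 35.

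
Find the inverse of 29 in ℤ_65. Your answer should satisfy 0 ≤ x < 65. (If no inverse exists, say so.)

Apply the Euclidean algorithm to 65 and 29:
65 = 2*29 + 7
29 = 4*7 + 1
7 = 7*1 + 0
The gcd is 1. Working backward:
1 = 29 − 4·7
1 = −4·65 + 9·29
So 29·9 ≡ 1 (mod 65).

9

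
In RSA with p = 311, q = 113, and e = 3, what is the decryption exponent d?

φ(n) = (p−1)(q−1) = 310·112 = 34720.
Need d with 3·d ≡ 1 (mod 34720). Apply the extended Euclidean algorithm:
34720 = 11573·3 + 1
3 = 3·1 + 0
Back-substitute:
1 = 34720 − 11573·3
So 3·(-11573) ≡ 1 (mod 34720), hence d ≡ -11573 ≡ 23147 (mod 34720).

23147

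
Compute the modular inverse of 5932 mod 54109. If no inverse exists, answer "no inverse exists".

36623

gcd(54109, 5932) by repeated division:
54109 = 9·5932 + 721
5932 = 8·721 + 164
721 = 4·164 + 65
164 = 2·65 + 34
65 = 1·34 + 31
34 = 1·31 + 3
31 = 10·3 + 1
3 = 3·1 + 0
Since gcd(5932, 54109) = 1, back-substitute to write 1 as a combination:
1 = 31 − 10·3
1 = −10·34 + 11·31
1 = 11·65 − 21·34
1 = −21·164 + 53·65
1 = 53·721 − 233·164
1 = −233·5932 + 1917·721
1 = 1917·54109 − 17486·5932
Thus 5932·(-17486) ≡ 1 (mod 54109); reducing, -17486 mod 54109 = 36623.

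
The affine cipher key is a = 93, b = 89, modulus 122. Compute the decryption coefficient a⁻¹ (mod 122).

Extended Euclidean algorithm:
122 = 1·93 + 29
93 = 3·29 + 6
29 = 4·6 + 5
6 = 1·5 + 1
5 = 5·1 + 0
gcd = 1, so the inverse exists. Back-substitute:
1 = 6 − 5
1 = −29 + 5·6
1 = 5·93 − 16·29
1 = −16·122 + 21·93
So 93·21 ≡ 1 (mod 122).

21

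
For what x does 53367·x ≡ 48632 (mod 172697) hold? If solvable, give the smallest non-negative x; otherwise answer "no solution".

160346

First find gcd(53367, 172697):
172697 = 3·53367 + 12596
53367 = 4·12596 + 2983
12596 = 4·2983 + 664
2983 = 4·664 + 327
664 = 2·327 + 10
327 = 32·10 + 7
10 = 1·7 + 3
7 = 2·3 + 1
3 = 3·1 + 0
gcd = 1, so a unique solution mod 172697 exists.
Back-substitute for the Bézout coefficients:
1 = 7 − 2·3
1 = −2·10 + 3·7
1 = 3·327 − 98·10
1 = −98·664 + 199·327
1 = 199·2983 − 894·664
1 = −894·12596 + 3775·2983
1 = 3775·53367 − 15994·12596
1 = −15994·172697 + 51757·53367
So 53367·(51757) ≡ 1 (mod 172697), giving 53367⁻¹ ≡ 51757.
x ≡ 53367⁻¹·48632 ≡ 51757·48632 ≡ 160346 (mod 172697).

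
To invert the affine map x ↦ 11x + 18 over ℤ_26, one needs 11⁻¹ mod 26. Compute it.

gcd(26, 11) by repeated division:
26 = 2*11 + 4
11 = 2*4 + 3
4 = 1*3 + 1
3 = 3*1 + 0
gcd = 1, so the inverse exists. Back-substitute:
1 = 4 − 3
1 = −11 + 3·4
1 = 3·26 − 7·11
Thus 11·(-7) ≡ 1 (mod 26); reducing, -7 mod 26 = 19.

19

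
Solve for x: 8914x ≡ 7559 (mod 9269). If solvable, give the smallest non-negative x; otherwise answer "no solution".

3138

First find gcd(8914, 9269):
9269 = 1×8914 + 355
8914 = 25×355 + 39
355 = 9×39 + 4
39 = 9×4 + 3
4 = 1×3 + 1
3 = 3×1 + 0
gcd = 1, so a unique solution mod 9269 exists.
Back-substitute for the Bézout coefficients:
1 = 4 − 3
1 = −39 + 10·4
1 = 10·355 − 91·39
1 = −91·8914 + 2285·355
1 = 2285·9269 − 2376·8914
So 8914·(-2376) ≡ 1 (mod 9269), giving 8914⁻¹ ≡ 6893.
x ≡ 8914⁻¹·7559 ≡ 6893·7559 ≡ 3138 (mod 9269).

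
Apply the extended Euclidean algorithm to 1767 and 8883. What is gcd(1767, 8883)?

3

Repeated division:
8883 = 5×1767 + 48
1767 = 36×48 + 39
48 = 1×39 + 9
39 = 4×9 + 3
9 = 3×3 + 0
gcd(1767, 8883) = 3.
Express as a combination:
3 = 39 − 4·9
3 = −4·48 + 5·39
3 = 5·1767 − 184·48
3 = −184·8883 + 925·1767
So 3 = (-184)·8883 + (925)·1767.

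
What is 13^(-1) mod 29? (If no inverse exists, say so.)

gcd(29, 13) by repeated division:
29 = 2·13 + 3
13 = 4·3 + 1
3 = 3·1 + 0
Since gcd(13, 29) = 1, back-substitute to write 1 as a combination:
1 = 13 − 4·3
1 = −4·29 + 9·13
So 13·9 ≡ 1 (mod 29).

9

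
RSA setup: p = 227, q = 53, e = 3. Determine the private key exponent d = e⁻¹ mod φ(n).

φ(n) = (p−1)(q−1) = 226·52 = 11752.
Need d with 3·d ≡ 1 (mod 11752). Apply the extended Euclidean algorithm:
11752 = 3917·3 + 1
3 = 3·1 + 0
Back-substitute:
1 = 11752 − 3917·3
So 3·(-3917) ≡ 1 (mod 11752), hence d ≡ -3917 ≡ 7835 (mod 11752).

7835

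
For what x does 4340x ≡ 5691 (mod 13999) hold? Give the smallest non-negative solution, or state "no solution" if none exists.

1198

First find gcd(4340, 13999):
13999 = 3×4340 + 979
4340 = 4×979 + 424
979 = 2×424 + 131
424 = 3×131 + 31
131 = 4×31 + 7
31 = 4×7 + 3
7 = 2×3 + 1
3 = 3×1 + 0
gcd = 1, so a unique solution mod 13999 exists.
Back-substitute for the Bézout coefficients:
1 = 7 − 2·3
1 = −2·31 + 9·7
1 = 9·131 − 38·31
1 = −38·424 + 123·131
1 = 123·979 − 284·424
1 = −284·4340 + 1259·979
1 = 1259·13999 − 4061·4340
So 4340·(-4061) ≡ 1 (mod 13999), giving 4340⁻¹ ≡ 9938.
x ≡ 4340⁻¹·5691 ≡ 9938·5691 ≡ 1198 (mod 13999).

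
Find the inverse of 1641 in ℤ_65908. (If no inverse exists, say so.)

15985

Run Euclid on (65908, 1641):
65908 = 40·1641 + 268
1641 = 6·268 + 33
268 = 8·33 + 4
33 = 8·4 + 1
4 = 4·1 + 0
Since gcd(1641, 65908) = 1, back-substitute to write 1 as a combination:
1 = 33 − 8·4
1 = −8·268 + 65·33
1 = 65·1641 − 398·268
1 = −398·65908 + 15985·1641
So 1641·15985 ≡ 1 (mod 65908).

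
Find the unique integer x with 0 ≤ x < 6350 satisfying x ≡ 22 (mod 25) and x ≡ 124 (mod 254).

3172

Write x = 22 + 25·k. Then 25·k ≡ 124 − 22 ≡ 102 (mod 254).
Need 25⁻¹ mod 254. Extended Euclid on (254, 25):
254 = 10×25 + 4
25 = 6×4 + 1
4 = 4×1 + 0
Back-substitute:
1 = 25 − 6·4
1 = −6·254 + 61·25
25⁻¹ ≡ 61 (mod 254), so k ≡ 61·102 ≡ 126 (mod 254).
x = 22 + 25·126 = 3172.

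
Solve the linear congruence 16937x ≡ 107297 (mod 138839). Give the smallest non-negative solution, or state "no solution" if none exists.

First find gcd(16937, 138839):
138839 = 8*16937 + 3343
16937 = 5*3343 + 222
3343 = 15*222 + 13
222 = 17*13 + 1
13 = 13*1 + 0
gcd = 1, so a unique solution mod 138839 exists.
Back-substitute for the Bézout coefficients:
1 = 222 − 17·13
1 = −17·3343 + 256·222
1 = 256·16937 − 1297·3343
1 = −1297·138839 + 10632·16937
So 16937·(10632) ≡ 1 (mod 138839), giving 16937⁻¹ ≡ 10632.
x ≡ 16937⁻¹·107297 ≡ 10632·107297 ≡ 80480 (mod 138839).

80480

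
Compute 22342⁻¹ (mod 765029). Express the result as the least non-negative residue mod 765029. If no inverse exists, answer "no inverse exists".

185556

Run Euclid on (765029, 22342):
765029 = 34*22342 + 5401
22342 = 4*5401 + 738
5401 = 7*738 + 235
738 = 3*235 + 33
235 = 7*33 + 4
33 = 8*4 + 1
4 = 4*1 + 0
gcd = 1, so the inverse exists. Back-substitute:
1 = 33 − 8·4
1 = −8·235 + 57·33
1 = 57·738 − 179·235
1 = −179·5401 + 1310·738
1 = 1310·22342 − 5419·5401
1 = −5419·765029 + 185556·22342
So 22342·185556 ≡ 1 (mod 765029).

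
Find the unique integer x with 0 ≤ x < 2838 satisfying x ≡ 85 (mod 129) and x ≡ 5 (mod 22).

Write x = 85 + 129·k. Then 129·k ≡ 5 − 85 ≡ 8 (mod 22).
Need 129⁻¹ mod 22. Extended Euclid on (22, 19):
22 = 1×19 + 3
19 = 6×3 + 1
3 = 3×1 + 0
Back-substitute:
1 = 19 − 6·3
1 = −6·22 + 7·19
129⁻¹ ≡ 7 (mod 22), so k ≡ 7·8 ≡ 12 (mod 22).
x = 85 + 129·12 = 1633.

1633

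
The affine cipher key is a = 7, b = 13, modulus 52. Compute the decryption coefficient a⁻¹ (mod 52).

gcd(52, 7) by repeated division:
52 = 7×7 + 3
7 = 2×3 + 1
3 = 3×1 + 0
Since gcd(7, 52) = 1, back-substitute to write 1 as a combination:
1 = 7 − 2·3
1 = −2·52 + 15·7
So 7·15 ≡ 1 (mod 52).

15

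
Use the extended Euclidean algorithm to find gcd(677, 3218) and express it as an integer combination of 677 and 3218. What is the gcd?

1

Euclidean algorithm:
3218 = 4*677 + 510
677 = 1*510 + 167
510 = 3*167 + 9
167 = 18*9 + 5
9 = 1*5 + 4
5 = 1*4 + 1
4 = 4*1 + 0
gcd(677, 3218) = 1.
Back-substituting:
1 = 5 − 4
1 = −9 + 2·5
1 = 2·167 − 37·9
1 = −37·510 + 113·167
1 = 113·677 − 150·510
1 = −150·3218 + 713·677
So 1 = (-150)·3218 + (713)·677.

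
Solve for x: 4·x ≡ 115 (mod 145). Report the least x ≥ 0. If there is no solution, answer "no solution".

65

First find gcd(4, 145):
145 = 36×4 + 1
4 = 4×1 + 0
gcd = 1, so a unique solution mod 145 exists.
Back-substitute for the Bézout coefficients:
1 = 145 − 36·4
So 4·(-36) ≡ 1 (mod 145), giving 4⁻¹ ≡ 109.
x ≡ 4⁻¹·115 ≡ 109·115 ≡ 65 (mod 145).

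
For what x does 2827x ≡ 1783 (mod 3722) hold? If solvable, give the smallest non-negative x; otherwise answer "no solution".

1387

First find gcd(2827, 3722):
3722 = 1×2827 + 895
2827 = 3×895 + 142
895 = 6×142 + 43
142 = 3×43 + 13
43 = 3×13 + 4
13 = 3×4 + 1
4 = 4×1 + 0
gcd = 1, so a unique solution mod 3722 exists.
Back-substitute for the Bézout coefficients:
1 = 13 − 3·4
1 = −3·43 + 10·13
1 = 10·142 − 33·43
1 = −33·895 + 208·142
1 = 208·2827 − 657·895
1 = −657·3722 + 865·2827
So 2827·(865) ≡ 1 (mod 3722), giving 2827⁻¹ ≡ 865.
x ≡ 2827⁻¹·1783 ≡ 865·1783 ≡ 1387 (mod 3722).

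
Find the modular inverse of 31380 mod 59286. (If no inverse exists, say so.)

no inverse exists

Euclidean algorithm on 59286, 31380:
59286 = 1×31380 + 27906
31380 = 1×27906 + 3474
27906 = 8×3474 + 114
3474 = 30×114 + 54
114 = 2×54 + 6
54 = 9×6 + 0
gcd(31380, 59286) = 6 ≠ 1, so 31380 has no multiplicative inverse modulo 59286.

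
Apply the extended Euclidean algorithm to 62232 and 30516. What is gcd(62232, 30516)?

Euclidean algorithm:
62232 = 2×30516 + 1200
30516 = 25×1200 + 516
1200 = 2×516 + 168
516 = 3×168 + 12
168 = 14×12 + 0
gcd(62232, 30516) = 12.
Working backward:
12 = 516 − 3·168
12 = −3·1200 + 7·516
12 = 7·30516 − 178·1200
12 = −178·62232 + 363·30516
So 12 = (-178)·62232 + (363)·30516.

12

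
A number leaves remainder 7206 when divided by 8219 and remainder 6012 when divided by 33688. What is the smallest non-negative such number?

79846572

Write x = 7206 + 8219·k. Then 8219·k ≡ 6012 − 7206 ≡ 32494 (mod 33688).
Need 8219⁻¹ mod 33688. Extended Euclid on (33688, 8219):
33688 = 4×8219 + 812
8219 = 10×812 + 99
812 = 8×99 + 20
99 = 4×20 + 19
20 = 1×19 + 1
19 = 19×1 + 0
Back-substitute:
1 = 20 − 19
1 = −99 + 5·20
1 = 5·812 − 41·99
1 = −41·8219 + 415·812
1 = 415·33688 − 1701·8219
8219⁻¹ ≡ 31987 (mod 33688), so k ≡ 31987·32494 ≡ 9714 (mod 33688).
x = 7206 + 8219·9714 = 79846572.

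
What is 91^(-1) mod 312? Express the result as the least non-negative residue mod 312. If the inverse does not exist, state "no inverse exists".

Compute gcd(91, 312):
312 = 3*91 + 39
91 = 2*39 + 13
39 = 3*13 + 0
The gcd is 13, not 1, hence no inverse exists.

no inverse exists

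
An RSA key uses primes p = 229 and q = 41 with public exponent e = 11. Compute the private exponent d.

8291

φ(n) = (p−1)(q−1) = 228·40 = 9120.
Need d with 11·d ≡ 1 (mod 9120). Apply the extended Euclidean algorithm:
9120 = 829*11 + 1
11 = 11*1 + 0
Back-substitute:
1 = 9120 − 829·11
So 11·(-829) ≡ 1 (mod 9120), hence d ≡ -829 ≡ 8291 (mod 9120).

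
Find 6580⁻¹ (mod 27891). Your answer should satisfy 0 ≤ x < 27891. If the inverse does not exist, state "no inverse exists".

1225

Apply the Euclidean algorithm to 27891 and 6580:
27891 = 4*6580 + 1571
6580 = 4*1571 + 296
1571 = 5*296 + 91
296 = 3*91 + 23
91 = 3*23 + 22
23 = 1*22 + 1
22 = 22*1 + 0
Since gcd(6580, 27891) = 1, back-substitute to write 1 as a combination:
1 = 23 − 22
1 = −91 + 4·23
1 = 4·296 − 13·91
1 = −13·1571 + 69·296
1 = 69·6580 − 289·1571
1 = −289·27891 + 1225·6580
So 6580·1225 ≡ 1 (mod 27891).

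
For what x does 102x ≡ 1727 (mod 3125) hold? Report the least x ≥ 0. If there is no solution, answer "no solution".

2376

First find gcd(102, 3125):
3125 = 30·102 + 65
102 = 1·65 + 37
65 = 1·37 + 28
37 = 1·28 + 9
28 = 3·9 + 1
9 = 9·1 + 0
gcd = 1, so a unique solution mod 3125 exists.
Back-substitute for the Bézout coefficients:
1 = 28 − 3·9
1 = −3·37 + 4·28
1 = 4·65 − 7·37
1 = −7·102 + 11·65
1 = 11·3125 − 337·102
So 102·(-337) ≡ 1 (mod 3125), giving 102⁻¹ ≡ 2788.
x ≡ 102⁻¹·1727 ≡ 2788·1727 ≡ 2376 (mod 3125).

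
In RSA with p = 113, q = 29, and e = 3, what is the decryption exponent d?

2091

φ(n) = (p−1)(q−1) = 112·28 = 3136.
Need d with 3·d ≡ 1 (mod 3136). Apply the extended Euclidean algorithm:
3136 = 1045×3 + 1
3 = 3×1 + 0
Back-substitute:
1 = 3136 − 1045·3
So 3·(-1045) ≡ 1 (mod 3136), hence d ≡ -1045 ≡ 2091 (mod 3136).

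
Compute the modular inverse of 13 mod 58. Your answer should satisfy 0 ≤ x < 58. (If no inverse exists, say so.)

Apply the Euclidean algorithm to 58 and 13:
58 = 4×13 + 6
13 = 2×6 + 1
6 = 6×1 + 0
gcd = 1, so the inverse exists. Back-substitute:
1 = 13 − 2·6
1 = −2·58 + 9·13
So 13·9 ≡ 1 (mod 58).

9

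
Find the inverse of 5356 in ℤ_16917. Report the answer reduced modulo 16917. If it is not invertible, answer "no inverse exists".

gcd(16917, 5356) by repeated division:
16917 = 3·5356 + 849
5356 = 6·849 + 262
849 = 3·262 + 63
262 = 4·63 + 10
63 = 6·10 + 3
10 = 3·3 + 1
3 = 3·1 + 0
The gcd is 1. Working backward:
1 = 10 − 3·3
1 = −3·63 + 19·10
1 = 19·262 − 79·63
1 = −79·849 + 256·262
1 = 256·5356 − 1615·849
1 = −1615·16917 + 5101·5356
So 5356·5101 ≡ 1 (mod 16917).

5101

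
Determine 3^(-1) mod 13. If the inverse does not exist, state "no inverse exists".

gcd(13, 3) by repeated division:
13 = 4*3 + 1
3 = 3*1 + 0
gcd = 1, so the inverse exists. Back-substitute:
1 = 13 − 4·3
So 3·(-4) ≡ 1 (mod 13), and -4 ≡ 9 (mod 13).

9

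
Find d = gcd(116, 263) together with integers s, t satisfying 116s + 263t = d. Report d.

1

Apply Euclid's algorithm to 263 and 116:
263 = 2·116 + 31
116 = 3·31 + 23
31 = 1·23 + 8
23 = 2·8 + 7
8 = 1·7 + 1
7 = 7·1 + 0
gcd(116, 263) = 1.
Express as a combination:
1 = 8 − 7
1 = −23 + 3·8
1 = 3·31 − 4·23
1 = −4·116 + 15·31
1 = 15·263 − 34·116
So 1 = (15)·263 + (-34)·116.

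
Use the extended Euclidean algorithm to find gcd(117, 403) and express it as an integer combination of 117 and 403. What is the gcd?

Apply Euclid's algorithm to 403 and 117:
403 = 3*117 + 52
117 = 2*52 + 13
52 = 4*13 + 0
gcd(117, 403) = 13.
Working backward:
13 = 117 − 2·52
13 = −2·403 + 7·117
So 13 = (-2)·403 + (7)·117.

13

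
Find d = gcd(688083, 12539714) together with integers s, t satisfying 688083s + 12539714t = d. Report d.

Apply Euclid's algorithm to 12539714 and 688083:
12539714 = 18×688083 + 154220
688083 = 4×154220 + 71203
154220 = 2×71203 + 11814
71203 = 6×11814 + 319
11814 = 37×319 + 11
319 = 29×11 + 0
gcd(688083, 12539714) = 11.
Express as a combination:
11 = 11814 − 37·319
11 = −37·71203 + 223·11814
11 = 223·154220 − 483·71203
11 = −483·688083 + 2155·154220
11 = 2155·12539714 − 39273·688083
So 11 = (2155)·12539714 + (-39273)·688083.

11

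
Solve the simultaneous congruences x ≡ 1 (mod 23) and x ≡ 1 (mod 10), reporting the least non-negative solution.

1

Write x = 1 + 23·k. Then 23·k ≡ 1 − 1 ≡ 0 (mod 10).
Need 23⁻¹ mod 10. Extended Euclid on (10, 3):
10 = 3·3 + 1
3 = 3·1 + 0
Back-substitute:
1 = 10 − 3·3
23⁻¹ ≡ 7 (mod 10), so k ≡ 7·0 ≡ 0 (mod 10).
x = 1 + 23·0 = 1.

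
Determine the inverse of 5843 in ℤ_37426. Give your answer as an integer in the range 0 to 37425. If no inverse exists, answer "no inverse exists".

Run Euclid on (37426, 5843):
37426 = 6·5843 + 2368
5843 = 2·2368 + 1107
2368 = 2·1107 + 154
1107 = 7·154 + 29
154 = 5·29 + 9
29 = 3·9 + 2
9 = 4·2 + 1
2 = 2·1 + 0
gcd = 1, so the inverse exists. Back-substitute:
1 = 9 − 4·2
1 = −4·29 + 13·9
1 = 13·154 − 69·29
1 = −69·1107 + 496·154
1 = 496·2368 − 1061·1107
1 = −1061·5843 + 2618·2368
1 = 2618·37426 − 16769·5843
Hence 5843⁻¹ ≡ -16769 ≡ 20657 (mod 37426).

20657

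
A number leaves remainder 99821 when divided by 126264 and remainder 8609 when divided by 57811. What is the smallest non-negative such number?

7272401165

Write x = 99821 + 126264·k. Then 126264·k ≡ 8609 − 99821 ≡ 24410 (mod 57811).
Need 126264⁻¹ mod 57811. Extended Euclid on (57811, 10642):
57811 = 5×10642 + 4601
10642 = 2×4601 + 1440
4601 = 3×1440 + 281
1440 = 5×281 + 35
281 = 8×35 + 1
35 = 35×1 + 0
Back-substitute:
1 = 281 − 8·35
1 = −8·1440 + 41·281
1 = 41·4601 − 131·1440
1 = −131·10642 + 303·4601
1 = 303·57811 − 1646·10642
126264⁻¹ ≡ 56165 (mod 57811), so k ≡ 56165·24410 ≡ 57596 (mod 57811).
x = 99821 + 126264·57596 = 7272401165.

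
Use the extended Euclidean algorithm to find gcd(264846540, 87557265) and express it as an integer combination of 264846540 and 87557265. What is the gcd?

Euclidean algorithm:
264846540 = 3×87557265 + 2174745
87557265 = 40×2174745 + 567465
2174745 = 3×567465 + 472350
567465 = 1×472350 + 95115
472350 = 4×95115 + 91890
95115 = 1×91890 + 3225
91890 = 28×3225 + 1590
3225 = 2×1590 + 45
1590 = 35×45 + 15
45 = 3×15 + 0
gcd(264846540, 87557265) = 15.
Express as a combination:
15 = 1590 − 35·45
15 = −35·3225 + 71·1590
15 = 71·91890 − 2023·3225
15 = −2023·95115 + 2094·91890
15 = 2094·472350 − 10399·95115
15 = −10399·567465 + 12493·472350
15 = 12493·2174745 − 47878·567465
15 = −47878·87557265 + 1927613·2174745
15 = 1927613·264846540 − 5830717·87557265
So 15 = (1927613)·264846540 + (-5830717)·87557265.

15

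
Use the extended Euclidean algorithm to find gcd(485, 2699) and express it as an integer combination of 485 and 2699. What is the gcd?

1

Repeated division:
2699 = 5·485 + 274
485 = 1·274 + 211
274 = 1·211 + 63
211 = 3·63 + 22
63 = 2·22 + 19
22 = 1·19 + 3
19 = 6·3 + 1
3 = 3·1 + 0
gcd(485, 2699) = 1.
Back-substituting:
1 = 19 − 6·3
1 = −6·22 + 7·19
1 = 7·63 − 20·22
1 = −20·211 + 67·63
1 = 67·274 − 87·211
1 = −87·485 + 154·274
1 = 154·2699 − 857·485
So 1 = (154)·2699 + (-857)·485.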